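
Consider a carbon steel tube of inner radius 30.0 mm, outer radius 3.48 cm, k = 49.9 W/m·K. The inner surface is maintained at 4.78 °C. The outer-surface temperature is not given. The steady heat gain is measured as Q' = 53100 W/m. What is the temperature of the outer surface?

T_out = 29.9 °C

Series resistances:
  R'_carbon steel = ln(0.0348/0.0300)/(2πk) = 0.1484/(2π·49.9) = 4.734×10^-4 m·K/W
ΣR = 4.734×10^-4 m·K/W
ΔT = Q'·ΣR = 53100 × 4.734×10^-4 = 25.14 K
Heat flows inward, so T_out = T_in + ΔT = 4.78 + 25.14 = 29.9 °C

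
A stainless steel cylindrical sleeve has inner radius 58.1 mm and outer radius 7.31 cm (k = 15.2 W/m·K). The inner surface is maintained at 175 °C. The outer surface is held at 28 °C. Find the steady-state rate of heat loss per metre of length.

Q' = 2πk·ΔT/ln(r₂/r₁) = 2π × 15.2 × 147 / ln(0.0731/0.0581) = 61100 W/m

Q' = 61100 W/m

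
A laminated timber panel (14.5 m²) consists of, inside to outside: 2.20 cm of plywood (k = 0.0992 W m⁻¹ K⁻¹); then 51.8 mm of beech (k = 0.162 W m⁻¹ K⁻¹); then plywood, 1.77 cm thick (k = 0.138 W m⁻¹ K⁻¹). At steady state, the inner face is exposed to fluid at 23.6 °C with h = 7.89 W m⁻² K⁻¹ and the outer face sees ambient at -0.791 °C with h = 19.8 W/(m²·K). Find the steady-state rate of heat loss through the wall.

Q = 418 W

Treat each layer as a resistance in series:
  R_conv,in = 1/(hA) = 1/(7.89·14.5) = 0.008741 K/W
  R_plywood = L/(kA) = 0.0220/(0.0992·14.5) = 0.01529 K/W
  R_beech = L/(kA) = 0.0518/(0.162·14.5) = 0.02205 K/W
  R_plywood = L/(kA) = 0.0177/(0.138·14.5) = 0.008846 K/W
  R_conv,out = 1/(hA) = 1/(19.8·14.5) = 0.003483 K/W
ΣR = 0.008741 + 0.01529 + 0.02205 + 0.008846 + 0.003483 = 0.05841 K/W
Q = ΔT/ΣR = (23.6 °C − -0.791 °C)/0.05841 = 418 W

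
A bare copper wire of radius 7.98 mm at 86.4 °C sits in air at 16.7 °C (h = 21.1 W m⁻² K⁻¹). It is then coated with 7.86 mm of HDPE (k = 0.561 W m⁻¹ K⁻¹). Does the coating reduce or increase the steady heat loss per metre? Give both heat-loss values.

Critical radius for a cylinder: r_cr = k/h = 0.0266 m = 2.66 cm.
Outer radius after coating: r₂ = 0.00798 + 0.00786 = 0.01584 m.
Since r₁ < r_cr and r₂ ≤ r_cr, the coating moves toward the maximum at r_cr — heat loss rises.
Bare: R = 1/(2πr₁h) = 0.9452 m·K/W; Q = 69.7/0.9452 = 73.7 W/m.
Coated: R = R_cond + R_conv = 0.6707 m·K/W; Q = 69.7/0.6707 = 104 W/m.

increases: 73.7 → 104 W/m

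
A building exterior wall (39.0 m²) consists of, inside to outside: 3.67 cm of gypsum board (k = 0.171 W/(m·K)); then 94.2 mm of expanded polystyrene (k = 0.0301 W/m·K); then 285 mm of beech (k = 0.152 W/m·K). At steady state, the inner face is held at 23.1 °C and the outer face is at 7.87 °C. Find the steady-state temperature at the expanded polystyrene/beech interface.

T = 13.3 °C

Series thermal resistances, inner to outer:
  R_gypsum board = L/(kA) = 0.0367/(0.171·39.0) = 0.005503 K/W
  R_expanded polystyrene = L/(kA) = 0.0942/(0.0301·39.0) = 0.08025 K/W
  R_beech = L/(kA) = 0.285/(0.152·39.0) = 0.04808 K/W
ΣR = 0.005503 + 0.08025 + 0.04808 = 0.1338 K/W
Q = ΔT/ΣR = (23.1 °C − 7.87 °C)/0.1338 = 113.8 W
From the inner boundary to the expanded polystyrene/beech interface, ΣR_partial = 0.08575 K/W.
T_interface = T_in − Q·ΣR_partial = 23.1 °C − (113.8)(0.08575) = 13.3 °C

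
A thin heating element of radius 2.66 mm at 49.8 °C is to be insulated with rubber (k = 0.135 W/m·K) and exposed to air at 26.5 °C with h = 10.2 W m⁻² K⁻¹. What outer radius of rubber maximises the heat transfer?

r_cr = 1.32 cm

For a cylinder, r_cr = k_ins/h = 0.135/10.2 = 0.0132 m = 1.32 cm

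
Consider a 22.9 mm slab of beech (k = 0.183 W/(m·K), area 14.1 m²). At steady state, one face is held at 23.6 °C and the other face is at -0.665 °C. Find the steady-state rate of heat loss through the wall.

Q = 2.73 kW

Q = kA·ΔT/L = 0.183 × 14.1 × |23.6 °C − -0.665 °C| / 0.0229 = 2730 W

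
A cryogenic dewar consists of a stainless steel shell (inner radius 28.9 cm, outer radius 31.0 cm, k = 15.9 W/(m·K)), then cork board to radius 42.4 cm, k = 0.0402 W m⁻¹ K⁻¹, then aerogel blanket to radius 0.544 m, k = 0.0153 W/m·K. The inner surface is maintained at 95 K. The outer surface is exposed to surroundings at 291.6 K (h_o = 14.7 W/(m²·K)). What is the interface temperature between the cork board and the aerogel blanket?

Series thermal resistances, inner to outer:
  R_stainless steel = (1/0.289 − 1/0.310)/(4πk) = 0.2344/(4π·15.9) = 0.001173 K/W
  R_cork board = (1/0.310 − 1/0.424)/(4πk) = 0.8673/(4π·0.0402) = 1.717 K/W
  R_aerogel blanket = (1/0.424 − 1/0.544)/(4πk) = 0.5203/(4π·0.0153) = 2.706 K/W
  R_conv,out = 1/(4πr²h) = 1/(4π·0.544²·14.7) = 0.01829 K/W
ΣR = 0.001173 + 1.717 + 2.706 + 0.01829 = 4.442 K/W
Q = ΔT/ΣR = (95 K − 291.6 K)/4.442 = -44.26 W
From the inner boundary to the cork board/aerogel blanket interface, ΣR_partial = 1.718 K/W.
T_interface = T_in − Q·ΣR_partial = 95 K − (-44.26)(1.718) = 171 K

T = 171 K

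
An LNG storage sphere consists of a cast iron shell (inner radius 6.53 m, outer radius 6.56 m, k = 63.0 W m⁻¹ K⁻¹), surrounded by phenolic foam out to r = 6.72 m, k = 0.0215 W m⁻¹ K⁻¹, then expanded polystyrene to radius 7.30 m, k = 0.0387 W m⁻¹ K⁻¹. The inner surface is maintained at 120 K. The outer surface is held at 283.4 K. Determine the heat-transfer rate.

Treat each layer as a resistance in series:
  R_cast iron = (1/6.53 − 1/6.56)/(4πk) = 7.003×10^-4/(4π·63.0) = 8.846×10^-7 K/W
  R_phenolic foam = (1/6.56 − 1/6.72)/(4πk) = 0.003630/(4π·0.0215) = 0.01343 K/W
  R_expanded polystyrene = (1/6.72 − 1/7.30)/(4πk) = 0.01182/(4π·0.0387) = 0.02431 K/W
ΣR = 8.846×10^-7 + 0.01343 + 0.02431 = 0.03774 K/W
Q = ΔT/ΣR = (120 K − 283.4 K)/0.03774 = -4330 W
(Negative Q ⇒ heat flows inward; heat gain = 4330 W.)

Q = 4.33 kW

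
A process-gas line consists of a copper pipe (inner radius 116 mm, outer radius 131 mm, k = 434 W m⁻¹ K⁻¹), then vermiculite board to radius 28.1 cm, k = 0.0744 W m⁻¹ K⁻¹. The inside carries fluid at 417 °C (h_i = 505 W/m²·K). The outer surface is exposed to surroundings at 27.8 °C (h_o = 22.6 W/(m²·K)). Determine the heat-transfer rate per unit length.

Series thermal resistances, inner to outer:
  R'_conv,in = 1/(2πr h) = 1/(2π·0.116·505) = 0.002717 m·K/W
  R'_copper = ln(0.131/0.116)/(2πk) = 0.1216/(2π·434) = 4.460×10^-5 m·K/W
  R'_vermiculite board = ln(0.281/0.131)/(2πk) = 0.7632/(2π·0.0744) = 1.633 m·K/W
  R'_conv,out = 1/(2πr h) = 1/(2π·0.281·22.6) = 0.02506 m·K/W
ΣR = 0.002717 + 4.460×10^-5 + 1.633 + 0.02506 = 1.661 m·K/W
Q' = ΔT/ΣR = (417 °C − 27.8 °C)/1.661 = 234 W/m

Q' = 234 W/m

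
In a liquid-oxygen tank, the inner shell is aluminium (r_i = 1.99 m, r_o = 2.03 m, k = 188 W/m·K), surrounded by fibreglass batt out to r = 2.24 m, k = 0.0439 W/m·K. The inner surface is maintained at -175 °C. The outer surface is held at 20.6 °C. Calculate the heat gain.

Q = 2340 W

Series thermal resistances, inner to outer:
  R_aluminium = (1/1.99 − 1/2.03)/(4πk) = 0.009902/(4π·188) = 4.191×10^-6 K/W
  R_fibreglass batt = (1/2.03 − 1/2.24)/(4πk) = 0.04618/(4π·0.0439) = 0.08371 K/W
ΣR = 4.191×10^-6 + 0.08371 = 0.08371 K/W
Q = ΔT/ΣR = (-175 °C − 20.6 °C)/0.08371 = -2340 W
(Negative Q ⇒ heat flows inward; heat gain = 2340 W.)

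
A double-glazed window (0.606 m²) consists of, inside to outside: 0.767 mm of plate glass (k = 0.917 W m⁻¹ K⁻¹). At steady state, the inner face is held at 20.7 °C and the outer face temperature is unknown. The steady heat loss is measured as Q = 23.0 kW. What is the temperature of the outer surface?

Sum the resistances:
  R_plate glass = L/(kA) = 7.67×10^-4/(0.917·0.606) = 0.001380 K/W
ΣR = 0.001380 K/W
ΔT = Q·ΣR = 23000 × 0.001380 = 31.74 K
Heat flows outward, so T_out = T_in − ΔT = 20.7 − 31.74 = -11.0 °C

T_out = -11.0 °C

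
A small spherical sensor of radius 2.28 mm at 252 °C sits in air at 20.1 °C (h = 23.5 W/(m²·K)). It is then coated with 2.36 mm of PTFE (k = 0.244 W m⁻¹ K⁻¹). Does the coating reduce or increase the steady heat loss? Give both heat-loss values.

increases: 0.356 → 1.01 W

Critical radius for a sphere: r_cr = 2k/h = 0.0208 m = 2.08 cm.
Outer radius after coating: r₂ = 0.00228 + 0.00236 = 0.00464 m.
Since r₁ < r_cr and r₂ ≤ r_cr, the coating moves toward the maximum at r_cr — heat loss rises.
Bare: R = 1/(4πr₁²h) = 651.4 K/W; Q = 231.9/651.4 = 0.356 W.
Coated: R = R_cond + R_conv = 230.0 K/W; Q = 231.9/230.0 = 1.01 W.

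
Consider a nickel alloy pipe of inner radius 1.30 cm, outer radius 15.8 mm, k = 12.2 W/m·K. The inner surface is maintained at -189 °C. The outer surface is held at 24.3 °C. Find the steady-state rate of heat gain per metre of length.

Q' = 2πk·ΔT/ln(r₂/r₁) = 2π × 12.2 × 213.3 / ln(0.0158/0.0130) = 83800 W/m

Q' = 83.8 kW/m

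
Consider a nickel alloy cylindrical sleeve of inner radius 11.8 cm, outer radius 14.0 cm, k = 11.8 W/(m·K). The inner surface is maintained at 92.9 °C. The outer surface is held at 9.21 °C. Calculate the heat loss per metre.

Q' = 36.3 kW/m

Q' = 2πk·ΔT/ln(r₂/r₁) = 2π × 11.8 × 83.69 / ln(0.140/0.118) = 36300 W/m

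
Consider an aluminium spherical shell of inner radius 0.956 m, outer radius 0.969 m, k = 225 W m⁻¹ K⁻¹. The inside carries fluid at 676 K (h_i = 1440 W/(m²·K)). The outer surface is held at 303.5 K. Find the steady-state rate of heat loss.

Resistance network (inner→outer):
  R_conv,in = 1/(4πr²h) = 1/(4π·0.956²·1440) = 6.047×10^-5 K/W
  R_aluminium = (1/0.956 − 1/0.969)/(4πk) = 0.01403/(4π·225) = 4.963×10^-6 K/W
ΣR = 6.047×10^-5 + 4.963×10^-6 = 6.543×10^-5 K/W
Q = ΔT/ΣR = (676 K − 303.5 K)/6.543×10^-5 = 5.69×10^6 W

Q = 5.69×10^6 W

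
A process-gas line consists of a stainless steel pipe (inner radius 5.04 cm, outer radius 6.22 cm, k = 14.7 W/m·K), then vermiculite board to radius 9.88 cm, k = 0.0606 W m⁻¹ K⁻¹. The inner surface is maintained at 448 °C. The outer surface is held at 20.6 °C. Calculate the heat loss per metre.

Q' = 351 W/m

Treat each layer as a resistance in series:
  R'_stainless steel = ln(0.0622/0.0504)/(2πk) = 0.2104/(2π·14.7) = 0.002278 m·K/W
  R'_vermiculite board = ln(0.0988/0.0622)/(2πk) = 0.4627/(2π·0.0606) = 1.215 m·K/W
ΣR = 0.002278 + 1.215 = 1.217 m·K/W
Q' = ΔT/ΣR = (448 °C − 20.6 °C)/1.217 = 351 W/m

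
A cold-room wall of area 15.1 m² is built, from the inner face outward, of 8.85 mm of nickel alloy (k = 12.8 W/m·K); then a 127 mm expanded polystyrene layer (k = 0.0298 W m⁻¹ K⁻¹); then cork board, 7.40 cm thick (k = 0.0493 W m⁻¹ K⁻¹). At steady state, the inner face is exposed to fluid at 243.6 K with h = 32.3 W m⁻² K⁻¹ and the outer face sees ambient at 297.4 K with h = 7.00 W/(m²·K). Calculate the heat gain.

Q = 137 W

Resistance network (inner→outer):
  R_conv,in = 1/(hA) = 1/(32.3·15.1) = 0.002050 K/W
  R_nickel alloy = L/(kA) = 0.00885/(12.8·15.1) = 4.579×10^-5 K/W
  R_expanded polystyrene = L/(kA) = 0.127/(0.0298·15.1) = 0.2822 K/W
  R_cork board = L/(kA) = 0.0740/(0.0493·15.1) = 0.09940 K/W
  R_conv,out = 1/(hA) = 1/(7.00·15.1) = 0.009461 K/W
ΣR = 0.002050 + 4.579×10^-5 + 0.2822 + 0.09940 + 0.009461 = 0.3932 K/W
Q = ΔT/ΣR = (243.6 K − 297.4 K)/0.3932 = -137 W
(Negative Q ⇒ heat flows inward; heat gain = 137 W.)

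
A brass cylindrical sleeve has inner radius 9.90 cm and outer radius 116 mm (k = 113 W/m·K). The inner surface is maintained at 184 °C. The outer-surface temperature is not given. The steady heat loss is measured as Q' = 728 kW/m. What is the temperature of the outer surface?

T_out = 21.5 °C

Sum the resistances:
  R'_brass = ln(0.116/0.0990)/(2πk) = 0.1585/(2π·113) = 2.232×10^-4 m·K/W
ΣR = 2.232×10^-4 m·K/W
ΔT = Q'·ΣR = 7.28×10^5 × 2.232×10^-4 = 162.5 K
Heat flows outward, so T_out = T_in − ΔT = 184 − 162.5 = 21.5 °C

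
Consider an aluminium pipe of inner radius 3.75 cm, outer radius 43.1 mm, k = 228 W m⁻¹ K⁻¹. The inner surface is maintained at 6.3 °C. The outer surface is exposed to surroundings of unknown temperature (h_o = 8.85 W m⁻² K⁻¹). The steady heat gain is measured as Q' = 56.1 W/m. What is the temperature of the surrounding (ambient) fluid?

T_out = 29.7 °C

Series resistances:
  R'_aluminium = ln(0.0431/0.0375)/(2πk) = 0.1392/(2π·228) = 9.716×10^-5 m·K/W
  R'_conv,out = 1/(2πr h) = 1/(2π·0.0431·8.85) = 0.4173 m·K/W
ΣR = 0.4174 m·K/W
ΔT = Q'·ΣR = 56.1 × 0.4174 = 23.42 K
Heat flows inward, so T_out = T_in + ΔT = 6.3 + 23.42 = 29.7 °C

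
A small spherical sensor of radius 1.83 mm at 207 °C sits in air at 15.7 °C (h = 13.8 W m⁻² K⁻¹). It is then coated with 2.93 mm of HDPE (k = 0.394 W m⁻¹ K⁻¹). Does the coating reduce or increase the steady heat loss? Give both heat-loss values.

Critical radius for a sphere: r_cr = 2k/h = 0.0571 m = 5.71 cm.
Outer radius after coating: r₂ = 0.00183 + 0.00293 = 0.00476 m.
Since r₁ < r_cr and r₂ ≤ r_cr, the coating moves toward the maximum at r_cr — heat loss rises.
Bare: R = 1/(4πr₁²h) = 1722 K/W; Q = 191.3/1722 = 0.111 W.
Coated: R = R_cond + R_conv = 322.4 K/W; Q = 191.3/322.4 = 0.593 W.

increases: 0.111 → 0.593 W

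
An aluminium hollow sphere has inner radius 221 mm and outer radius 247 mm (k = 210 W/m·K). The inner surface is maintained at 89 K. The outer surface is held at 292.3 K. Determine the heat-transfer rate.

Q = 4πk·ΔT/(1/r₁ − 1/r₂) = 4π × 210 × 203.3 / (1/0.221 − 1/0.247) = 1.13×10^6 W

Q = 1.13×10^6 W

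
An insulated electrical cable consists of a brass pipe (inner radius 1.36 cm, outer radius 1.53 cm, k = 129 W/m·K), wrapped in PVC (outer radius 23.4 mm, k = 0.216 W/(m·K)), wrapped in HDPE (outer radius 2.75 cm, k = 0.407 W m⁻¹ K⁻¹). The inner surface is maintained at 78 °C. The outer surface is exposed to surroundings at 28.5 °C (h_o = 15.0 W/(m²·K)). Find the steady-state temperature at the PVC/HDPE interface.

Resistance network (inner→outer):
  R'_brass = ln(0.0153/0.0136)/(2πk) = 0.1178/(2π·129) = 1.453×10^-4 m·K/W
  R'_PVC = ln(0.0234/0.0153)/(2πk) = 0.4249/(2π·0.216) = 0.3131 m·K/W
  R'_HDPE = ln(0.0275/0.0234)/(2πk) = 0.1614/(2π·0.407) = 0.06313 m·K/W
  R'_conv,out = 1/(2πr h) = 1/(2π·0.0275·15.0) = 0.3858 m·K/W
ΣR = 1.453×10^-4 + 0.3131 + 0.06313 + 0.3858 = 0.7622 m·K/W
Q' = ΔT/ΣR = (78 °C − 28.5 °C)/0.7622 = 64.94 W/m
From the inner boundary to the PVC/HDPE interface, ΣR_partial = 0.3132 m·K/W.
T_interface = T_in − Q'·ΣR_partial = 78 °C − (64.94)(0.3132) = 57.7 °C

T = 57.7 °C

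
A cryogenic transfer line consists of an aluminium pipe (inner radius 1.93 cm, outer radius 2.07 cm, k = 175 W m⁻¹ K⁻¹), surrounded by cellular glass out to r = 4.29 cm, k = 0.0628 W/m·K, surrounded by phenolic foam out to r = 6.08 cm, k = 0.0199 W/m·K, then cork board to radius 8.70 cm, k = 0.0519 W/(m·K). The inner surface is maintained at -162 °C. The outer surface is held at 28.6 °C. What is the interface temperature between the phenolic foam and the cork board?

Series thermal resistances, inner to outer:
  R'_aluminium = ln(0.0207/0.0193)/(2πk) = 0.07003/(2π·175) = 6.369×10^-5 m·K/W
  R'_cellular glass = ln(0.0429/0.0207)/(2πk) = 0.7287/(2π·0.0628) = 1.847 m·K/W
  R'_phenolic foam = ln(0.0608/0.0429)/(2πk) = 0.3487/(2π·0.0199) = 2.789 m·K/W
  R'_cork board = ln(0.0870/0.0608)/(2πk) = 0.3583/(2π·0.0519) = 1.099 m·K/W
ΣR = 6.369×10^-5 + 1.847 + 2.789 + 1.099 = 5.735 m·K/W
Q' = ΔT/ΣR = (-162 °C − 28.6 °C)/5.735 = -33.23 W/m
From the inner boundary to the phenolic foam/cork board interface, ΣR_partial = 4.636 m·K/W.
T_interface = T_in − Q'·ΣR_partial = -162 °C − (-33.23)(4.636) = -7.9 °C

T = -7.9 °C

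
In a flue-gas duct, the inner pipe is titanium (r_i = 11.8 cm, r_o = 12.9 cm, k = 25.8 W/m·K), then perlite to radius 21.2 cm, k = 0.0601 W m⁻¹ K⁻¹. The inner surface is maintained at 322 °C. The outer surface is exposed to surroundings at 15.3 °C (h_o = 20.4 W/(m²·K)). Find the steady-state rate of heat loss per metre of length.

Resistance network (inner→outer):
  R'_titanium = ln(0.129/0.118)/(2πk) = 0.08913/(2π·25.8) = 5.498×10^-4 m·K/W
  R'_perlite = ln(0.212/0.129)/(2πk) = 0.4968/(2π·0.0601) = 1.316 m·K/W
  R'_conv,out = 1/(2πr h) = 1/(2π·0.212·20.4) = 0.03680 m·K/W
ΣR = 5.498×10^-4 + 1.316 + 0.03680 = 1.353 m·K/W
Q' = ΔT/ΣR = (322 °C − 15.3 °C)/1.353 = 227 W/m

Q' = 227 W/m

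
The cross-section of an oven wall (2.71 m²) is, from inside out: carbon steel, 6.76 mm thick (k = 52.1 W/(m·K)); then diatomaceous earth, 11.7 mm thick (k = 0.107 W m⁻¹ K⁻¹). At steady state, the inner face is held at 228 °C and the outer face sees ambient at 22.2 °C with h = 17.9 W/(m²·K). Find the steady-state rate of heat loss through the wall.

Series thermal resistances, inner to outer:
  R_carbon steel = L/(kA) = 0.00676/(52.1·2.71) = 4.788×10^-5 K/W
  R_diatomaceous earth = L/(kA) = 0.0117/(0.107·2.71) = 0.04035 K/W
  R_conv,out = 1/(hA) = 1/(17.9·2.71) = 0.02061 K/W
ΣR = 4.788×10^-5 + 0.04035 + 0.02061 = 0.06101 K/W
Q = ΔT/ΣR = (228 °C − 22.2 °C)/0.06101 = 3370 W

Q = 3.37 kW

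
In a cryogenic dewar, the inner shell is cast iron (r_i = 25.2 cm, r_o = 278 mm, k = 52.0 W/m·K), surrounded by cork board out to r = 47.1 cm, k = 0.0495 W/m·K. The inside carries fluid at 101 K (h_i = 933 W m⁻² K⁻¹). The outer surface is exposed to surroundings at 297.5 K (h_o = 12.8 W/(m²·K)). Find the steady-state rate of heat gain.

Series thermal resistances, inner to outer:
  R_conv,in = 1/(4πr²h) = 1/(4π·0.252²·933) = 0.001343 K/W
  R_cast iron = (1/0.252 − 1/0.278)/(4πk) = 0.3711/(4π·52.0) = 5.680×10^-4 K/W
  R_cork board = (1/0.278 − 1/0.471)/(4πk) = 1.474/(4π·0.0495) = 2.370 K/W
  R_conv,out = 1/(4πr²h) = 1/(4π·0.471²·12.8) = 0.02802 K/W
ΣR = 0.001343 + 5.680×10^-4 + 2.370 + 0.02802 = 2.400 K/W
Q = ΔT/ΣR = (101 K − 297.5 K)/2.400 = -81.9 W
(Negative Q ⇒ heat flows inward; heat gain = 81.9 W.)

Q = 81.9 W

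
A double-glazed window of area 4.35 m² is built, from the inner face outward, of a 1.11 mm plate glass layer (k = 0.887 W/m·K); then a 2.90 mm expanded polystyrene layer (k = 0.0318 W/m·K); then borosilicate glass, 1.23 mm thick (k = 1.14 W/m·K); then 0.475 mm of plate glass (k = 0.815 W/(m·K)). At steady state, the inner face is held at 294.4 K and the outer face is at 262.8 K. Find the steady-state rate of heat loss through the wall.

Treat each layer as a resistance in series:
  R_plate glass = L/(kA) = 0.00111/(0.887·4.35) = 2.877×10^-4 K/W
  R_expanded polystyrene = L/(kA) = 0.00290/(0.0318·4.35) = 0.02096 K/W
  R_borosilicate glass = L/(kA) = 0.00123/(1.14·4.35) = 2.480×10^-4 K/W
  R_plate glass = L/(kA) = 4.75×10^-4/(0.815·4.35) = 1.340×10^-4 K/W
ΣR = 2.877×10^-4 + 0.02096 + 2.480×10^-4 + 1.340×10^-4 = 0.02163 K/W
Q = ΔT/ΣR = (294.4 K − 262.8 K)/0.02163 = 1460 W

Q = 1460 W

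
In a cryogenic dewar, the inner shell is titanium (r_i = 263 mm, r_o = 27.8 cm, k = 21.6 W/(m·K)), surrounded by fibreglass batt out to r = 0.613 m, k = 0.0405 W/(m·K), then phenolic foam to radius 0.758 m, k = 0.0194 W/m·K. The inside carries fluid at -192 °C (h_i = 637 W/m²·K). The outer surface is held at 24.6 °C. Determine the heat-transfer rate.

Q = 42.1 W

Resistance network (inner→outer):
  R_conv,in = 1/(4πr²h) = 1/(4π·0.263²·637) = 0.001806 K/W
  R_titanium = (1/0.263 − 1/0.278)/(4πk) = 0.2052/(4π·21.6) = 7.558×10^-4 K/W
  R_fibreglass batt = (1/0.278 − 1/0.613)/(4πk) = 1.966/(4π·0.0405) = 3.863 K/W
  R_phenolic foam = (1/0.613 − 1/0.758)/(4πk) = 0.3121/(4π·0.0194) = 1.280 K/W
ΣR = 0.001806 + 7.558×10^-4 + 3.863 + 1.280 = 5.146 K/W
Q = ΔT/ΣR = (-192 °C − 24.6 °C)/5.146 = -42.1 W
(Negative Q ⇒ heat flows inward; heat gain = 42.1 W.)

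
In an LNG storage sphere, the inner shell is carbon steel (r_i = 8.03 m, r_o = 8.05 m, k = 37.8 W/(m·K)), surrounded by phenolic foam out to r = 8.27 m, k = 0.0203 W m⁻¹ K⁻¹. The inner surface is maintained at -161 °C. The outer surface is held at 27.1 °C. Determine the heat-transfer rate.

Treat each layer as a resistance in series:
  R_carbon steel = (1/8.03 − 1/8.05)/(4πk) = 3.094×10^-4/(4π·37.8) = 6.514×10^-7 K/W
  R_phenolic foam = (1/8.05 − 1/8.27)/(4πk) = 0.003305/(4π·0.0203) = 0.01295 K/W
ΣR = 6.514×10^-7 + 0.01295 = 0.01295 K/W
Q = ΔT/ΣR = (-161 °C − 27.1 °C)/0.01295 = -14500 W
(Negative Q ⇒ heat flows inward; heat gain = 14500 W.)

Q = 14.5 kW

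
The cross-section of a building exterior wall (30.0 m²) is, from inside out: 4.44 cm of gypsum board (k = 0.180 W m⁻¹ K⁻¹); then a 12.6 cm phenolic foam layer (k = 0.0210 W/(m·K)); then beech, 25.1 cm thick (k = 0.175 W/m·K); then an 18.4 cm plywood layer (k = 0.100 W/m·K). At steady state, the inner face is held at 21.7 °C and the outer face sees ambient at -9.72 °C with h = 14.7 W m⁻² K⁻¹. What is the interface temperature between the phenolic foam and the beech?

T = 1.23 °C

Treat each layer as a resistance in series:
  R_gypsum board = L/(kA) = 0.0444/(0.180·30.0) = 0.008222 K/W
  R_phenolic foam = L/(kA) = 0.126/(0.0210·30.0) = 0.2000 K/W
  R_beech = L/(kA) = 0.251/(0.175·30.0) = 0.04781 K/W
  R_plywood = L/(kA) = 0.184/(0.100·30.0) = 0.06133 K/W
  R_conv,out = 1/(hA) = 1/(14.7·30.0) = 0.002268 K/W
ΣR = 0.008222 + 0.2000 + 0.04781 + 0.06133 + 0.002268 = 0.3196 K/W
Q = ΔT/ΣR = (21.7 °C − -9.72 °C)/0.3196 = 98.31 W
From the inner boundary to the phenolic foam/beech interface, ΣR_partial = 0.2082 K/W.
T_interface = T_in − Q·ΣR_partial = 21.7 °C − (98.31)(0.2082) = 1.23 °C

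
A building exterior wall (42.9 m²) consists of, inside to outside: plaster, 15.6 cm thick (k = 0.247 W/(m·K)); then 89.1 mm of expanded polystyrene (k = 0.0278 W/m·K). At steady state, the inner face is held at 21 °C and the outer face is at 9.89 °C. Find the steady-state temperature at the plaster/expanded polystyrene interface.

Series thermal resistances, inner to outer:
  R_plaster = L/(kA) = 0.156/(0.247·42.9) = 0.01472 K/W
  R_expanded polystyrene = L/(kA) = 0.0891/(0.0278·42.9) = 0.07471 K/W
ΣR = 0.01472 + 0.07471 = 0.08943 K/W
Q = ΔT/ΣR = (21 °C − 9.89 °C)/0.08943 = 124.2 W
From the inner boundary to the plaster/expanded polystyrene interface, ΣR_partial = 0.01472 K/W.
T_interface = T_in − Q·ΣR_partial = 21 °C − (124.2)(0.01472) = 19.2 °C

T = 19.2 °C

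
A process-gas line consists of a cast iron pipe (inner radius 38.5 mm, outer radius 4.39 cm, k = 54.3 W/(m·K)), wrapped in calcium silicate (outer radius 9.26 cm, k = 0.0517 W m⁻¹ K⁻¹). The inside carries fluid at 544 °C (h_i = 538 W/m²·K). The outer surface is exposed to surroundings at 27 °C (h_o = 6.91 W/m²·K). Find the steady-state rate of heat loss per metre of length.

Q' = 202 W/m

Treat each layer as a resistance in series:
  R'_conv,in = 1/(2πr h) = 1/(2π·0.0385·538) = 0.007684 m·K/W
  R'_cast iron = ln(0.0439/0.0385)/(2πk) = 0.1313/(2π·54.3) = 3.847×10^-4 m·K/W
  R'_calcium silicate = ln(0.0926/0.0439)/(2πk) = 0.7464/(2π·0.0517) = 2.298 m·K/W
  R'_conv,out = 1/(2πr h) = 1/(2π·0.0926·6.91) = 0.2487 m·K/W
ΣR = 0.007684 + 3.847×10^-4 + 2.298 + 0.2487 = 2.555 m·K/W
Q' = ΔT/ΣR = (544 °C − 27 °C)/2.555 = 202 W/m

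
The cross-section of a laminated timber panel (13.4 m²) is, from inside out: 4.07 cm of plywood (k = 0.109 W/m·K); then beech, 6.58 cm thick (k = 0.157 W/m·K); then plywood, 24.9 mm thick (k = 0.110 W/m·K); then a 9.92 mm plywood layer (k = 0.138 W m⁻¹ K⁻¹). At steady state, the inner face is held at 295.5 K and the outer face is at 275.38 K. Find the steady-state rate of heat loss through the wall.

Q = 247 W

Resistance network (inner→outer):
  R_plywood = L/(kA) = 0.0407/(0.109·13.4) = 0.02787 K/W
  R_beech = L/(kA) = 0.0658/(0.157·13.4) = 0.03128 K/W
  R_plywood = L/(kA) = 0.0249/(0.110·13.4) = 0.01689 K/W
  R_plywood = L/(kA) = 0.00992/(0.138·13.4) = 0.005364 K/W
ΣR = 0.02787 + 0.03128 + 0.01689 + 0.005364 = 0.08140 K/W
Q = ΔT/ΣR = (295.5 K − 275.38 K)/0.08140 = 247 W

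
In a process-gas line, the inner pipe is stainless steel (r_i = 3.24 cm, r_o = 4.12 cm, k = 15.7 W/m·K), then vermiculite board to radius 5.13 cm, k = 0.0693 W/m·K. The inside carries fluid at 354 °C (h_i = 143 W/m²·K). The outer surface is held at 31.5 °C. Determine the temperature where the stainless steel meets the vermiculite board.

T = 332 °C

Treat each layer as a resistance in series:
  R'_conv,in = 1/(2πr h) = 1/(2π·0.0324·143) = 0.03435 m·K/W
  R'_stainless steel = ln(0.0412/0.0324)/(2πk) = 0.2403/(2π·15.7) = 0.002436 m·K/W
  R'_vermiculite board = ln(0.0513/0.0412)/(2πk) = 0.2193/(2π·0.0693) = 0.5035 m·K/W
ΣR = 0.03435 + 0.002436 + 0.5035 = 0.5403 m·K/W
Q' = ΔT/ΣR = (354 °C − 31.5 °C)/0.5403 = 596.9 W/m
From the inner boundary to the stainless steel/vermiculite board interface, ΣR_partial = 0.03679 m·K/W.
T_interface = T_in − Q'·ΣR_partial = 354 °C − (596.9)(0.03679) = 332 °C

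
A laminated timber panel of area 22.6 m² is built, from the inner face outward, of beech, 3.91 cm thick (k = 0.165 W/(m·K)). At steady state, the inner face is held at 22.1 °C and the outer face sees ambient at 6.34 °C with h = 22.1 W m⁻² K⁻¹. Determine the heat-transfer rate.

Series thermal resistances, inner to outer:
  R_beech = L/(kA) = 0.0391/(0.165·22.6) = 0.01049 K/W
  R_conv,out = 1/(hA) = 1/(22.1·22.6) = 0.002002 K/W
ΣR = 0.01049 + 0.002002 = 0.01249 K/W
Q = ΔT/ΣR = (22.1 °C − 6.34 °C)/0.01249 = 1260 W

Q = 1260 W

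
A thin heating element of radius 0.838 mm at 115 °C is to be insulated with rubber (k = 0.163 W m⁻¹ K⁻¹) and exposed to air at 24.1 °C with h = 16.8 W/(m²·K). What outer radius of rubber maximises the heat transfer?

r_cr = 0.970 cm

For a cylinder, r_cr = k_ins/h = 0.163/16.8 = 0.00970 m = 0.970 cm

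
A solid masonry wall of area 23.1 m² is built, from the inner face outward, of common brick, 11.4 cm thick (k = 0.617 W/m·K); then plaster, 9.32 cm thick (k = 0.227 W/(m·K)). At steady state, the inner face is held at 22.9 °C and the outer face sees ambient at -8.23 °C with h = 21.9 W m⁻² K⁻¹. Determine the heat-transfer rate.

Q = 1120 W

Treat each layer as a resistance in series:
  R_common brick = L/(kA) = 0.114/(0.617·23.1) = 0.007998 K/W
  R_plaster = L/(kA) = 0.0932/(0.227·23.1) = 0.01777 K/W
  R_conv,out = 1/(hA) = 1/(21.9·23.1) = 0.001977 K/W
ΣR = 0.007998 + 0.01777 + 0.001977 = 0.02775 K/W
Q = ΔT/ΣR = (22.9 °C − -8.23 °C)/0.02775 = 1120 W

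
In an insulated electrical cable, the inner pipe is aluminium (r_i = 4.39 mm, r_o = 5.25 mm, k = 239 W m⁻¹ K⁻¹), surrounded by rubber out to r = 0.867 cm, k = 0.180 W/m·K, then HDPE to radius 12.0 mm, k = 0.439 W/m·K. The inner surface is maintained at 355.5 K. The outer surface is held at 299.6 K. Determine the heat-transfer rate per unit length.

Treat each layer as a resistance in series:
  R'_aluminium = ln(0.00525/0.00439)/(2πk) = 0.1789/(2π·239) = 1.191×10^-4 m·K/W
  R'_rubber = ln(0.00867/0.00525)/(2πk) = 0.5016/(2π·0.180) = 0.4435 m·K/W
  R'_HDPE = ln(0.0120/0.00867)/(2πk) = 0.3250/(2π·0.439) = 0.1178 m·K/W
ΣR = 1.191×10^-4 + 0.4435 + 0.1178 = 0.5614 m·K/W
Q' = ΔT/ΣR = (355.5 K − 299.6 K)/0.5614 = 99.6 W/m

Q' = 99.6 W/m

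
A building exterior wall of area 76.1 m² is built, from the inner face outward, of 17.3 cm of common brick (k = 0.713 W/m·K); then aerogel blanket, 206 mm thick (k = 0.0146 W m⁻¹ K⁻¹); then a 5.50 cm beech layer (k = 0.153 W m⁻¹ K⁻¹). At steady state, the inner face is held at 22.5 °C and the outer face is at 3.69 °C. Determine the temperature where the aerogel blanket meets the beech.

T = 4.15 °C

Resistance network (inner→outer):
  R_common brick = L/(kA) = 0.173/(0.713·76.1) = 0.003188 K/W
  R_aerogel blanket = L/(kA) = 0.206/(0.0146·76.1) = 0.1854 K/W
  R_beech = L/(kA) = 0.0550/(0.153·76.1) = 0.004724 K/W
ΣR = 0.003188 + 0.1854 + 0.004724 = 0.1933 K/W
Q = ΔT/ΣR = (22.5 °C − 3.69 °C)/0.1933 = 97.31 W
From the inner boundary to the aerogel blanket/beech interface, ΣR_partial = 0.1886 K/W.
T_interface = T_in − Q·ΣR_partial = 22.5 °C − (97.31)(0.1886) = 4.15 °C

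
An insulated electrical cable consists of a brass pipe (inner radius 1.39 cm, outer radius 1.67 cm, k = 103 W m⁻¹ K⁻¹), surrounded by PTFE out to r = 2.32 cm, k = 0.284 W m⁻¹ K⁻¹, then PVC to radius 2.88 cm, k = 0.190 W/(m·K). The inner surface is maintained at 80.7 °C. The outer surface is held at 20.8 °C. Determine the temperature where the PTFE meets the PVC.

T = 50.5 °C

Resistance network (inner→outer):
  R'_brass = ln(0.0167/0.0139)/(2πk) = 0.1835/(2π·103) = 2.836×10^-4 m·K/W
  R'_PTFE = ln(0.0232/0.0167)/(2πk) = 0.3287/(2π·0.284) = 0.1842 m·K/W
  R'_PVC = ln(0.0288/0.0232)/(2πk) = 0.2162/(2π·0.190) = 0.1811 m·K/W
ΣR = 2.836×10^-4 + 0.1842 + 0.1811 = 0.3656 m·K/W
Q' = ΔT/ΣR = (80.7 °C − 20.8 °C)/0.3656 = 163.8 W/m
From the inner boundary to the PTFE/PVC interface, ΣR_partial = 0.1845 m·K/W.
T_interface = T_in − Q'·ΣR_partial = 80.7 °C − (163.8)(0.1845) = 50.5 °C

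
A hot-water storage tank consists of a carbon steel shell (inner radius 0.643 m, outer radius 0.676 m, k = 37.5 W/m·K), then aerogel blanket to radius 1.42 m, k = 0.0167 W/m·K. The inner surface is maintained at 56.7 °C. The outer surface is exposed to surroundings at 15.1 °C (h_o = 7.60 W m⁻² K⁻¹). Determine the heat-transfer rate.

Q = 11.2 W

Treat each layer as a resistance in series:
  R_carbon steel = (1/0.643 − 1/0.676)/(4πk) = 0.07592/(4π·37.5) = 1.611×10^-4 K/W
  R_aerogel blanket = (1/0.676 − 1/1.42)/(4πk) = 0.7751/(4π·0.0167) = 3.693 K/W
  R_conv,out = 1/(4πr²h) = 1/(4π·1.42²·7.60) = 0.005193 K/W
ΣR = 1.611×10^-4 + 3.693 + 0.005193 = 3.698 K/W
Q = ΔT/ΣR = (56.7 °C − 15.1 °C)/3.698 = 11.2 W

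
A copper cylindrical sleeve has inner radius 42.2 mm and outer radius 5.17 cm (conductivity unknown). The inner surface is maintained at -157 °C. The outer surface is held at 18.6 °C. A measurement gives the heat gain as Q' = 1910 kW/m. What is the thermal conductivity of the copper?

ΣR = ΔT/Q' = |-157 − 18.6|/1.91×10^6 = 9.194×10^-5 m·K/W
ln(r₂/r₁)/(2πk) = 9.194×10^-5 ⇒ k = 0.2030/(2π·9.194×10^-5) = 351 W/m·K

k = 351 W/m·K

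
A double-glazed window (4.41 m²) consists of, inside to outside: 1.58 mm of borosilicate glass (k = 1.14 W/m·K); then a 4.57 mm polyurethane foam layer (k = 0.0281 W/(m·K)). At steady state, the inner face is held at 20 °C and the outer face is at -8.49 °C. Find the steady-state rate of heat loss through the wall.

Treat each layer as a resistance in series:
  R_borosilicate glass = L/(kA) = 0.00158/(1.14·4.41) = 3.143×10^-4 K/W
  R_polyurethane foam = L/(kA) = 0.00457/(0.0281·4.41) = 0.03688 K/W
ΣR = 3.143×10^-4 + 0.03688 = 0.03719 K/W
Q = ΔT/ΣR = (20 °C − -8.49 °C)/0.03719 = 766 W

Q = 766 W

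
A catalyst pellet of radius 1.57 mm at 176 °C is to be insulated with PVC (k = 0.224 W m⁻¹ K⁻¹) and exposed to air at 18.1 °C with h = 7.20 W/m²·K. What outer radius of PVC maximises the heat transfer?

For a sphere, r_cr = 2k_ins/h = 2·0.224/7.20 = 0.0622 m = 6.22 cm

r_cr = 6.22 cm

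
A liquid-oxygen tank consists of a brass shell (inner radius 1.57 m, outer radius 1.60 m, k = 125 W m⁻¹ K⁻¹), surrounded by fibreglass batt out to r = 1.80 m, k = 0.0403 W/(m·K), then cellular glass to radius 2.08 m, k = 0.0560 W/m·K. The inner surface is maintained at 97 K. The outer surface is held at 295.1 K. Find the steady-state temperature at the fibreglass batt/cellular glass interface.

Series thermal resistances, inner to outer:
  R_brass = (1/1.57 − 1/1.60)/(4πk) = 0.01194/(4π·125) = 7.603×10^-6 K/W
  R_fibreglass batt = (1/1.60 − 1/1.80)/(4πk) = 0.06944/(4π·0.0403) = 0.1371 K/W
  R_cellular glass = (1/1.80 − 1/2.08)/(4πk) = 0.07479/(4π·0.0560) = 0.1063 K/W
ΣR = 7.603×10^-6 + 0.1371 + 0.1063 = 0.2434 K/W
Q = ΔT/ΣR = (97 K − 295.1 K)/0.2434 = -813.9 W
From the inner boundary to the fibreglass batt/cellular glass interface, ΣR_partial = 0.1371 K/W.
T_interface = T_in − Q·ΣR_partial = 97 K − (-813.9)(0.1371) = 208.6 K

T = 208.6 K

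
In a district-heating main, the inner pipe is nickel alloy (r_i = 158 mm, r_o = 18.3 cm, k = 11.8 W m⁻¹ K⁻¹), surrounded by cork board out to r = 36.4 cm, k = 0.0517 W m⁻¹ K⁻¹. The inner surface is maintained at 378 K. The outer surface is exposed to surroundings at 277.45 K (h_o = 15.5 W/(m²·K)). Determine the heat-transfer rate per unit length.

Resistance network (inner→outer):
  R'_nickel alloy = ln(0.183/0.158)/(2πk) = 0.1469/(2π·11.8) = 0.001981 m·K/W
  R'_cork board = ln(0.364/0.183)/(2πk) = 0.6877/(2π·0.0517) = 2.117 m·K/W
  R'_conv,out = 1/(2πr h) = 1/(2π·0.364·15.5) = 0.02821 m·K/W
ΣR = 0.001981 + 2.117 + 0.02821 = 2.147 m·K/W
Q' = ΔT/ΣR = (378 K − 277.45 K)/2.147 = 46.8 W/m

Q' = 46.8 W/m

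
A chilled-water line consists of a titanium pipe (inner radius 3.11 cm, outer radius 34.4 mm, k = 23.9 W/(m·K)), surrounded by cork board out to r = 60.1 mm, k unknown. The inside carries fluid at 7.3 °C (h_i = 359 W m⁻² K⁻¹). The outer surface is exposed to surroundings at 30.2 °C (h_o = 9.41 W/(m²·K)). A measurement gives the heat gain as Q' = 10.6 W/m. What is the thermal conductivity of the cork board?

k = 0.0476 W/m·K

ΣR = ΔT/Q' = |7.3 − 30.2|/10.6 = 2.160 m·K/W
Known resistances:
  R'_conv,in = 1/(2πr h) = 1/(2π·0.0311·359) = 0.01425 m·K/W
  R'_titanium = ln(0.0344/0.0311)/(2πk) = 0.1008/(2π·23.9) = 6.716×10^-4 m·K/W
  R'_conv,out = 1/(2πr h) = 1/(2π·0.0601·9.41) = 0.2814 m·K/W
R_cork board = ΣR − ΣR_known = 2.160 − 0.2963 = 1.864 m·K/W
ln(r₂/r₁)/(2πk) = 1.864 ⇒ k = 0.5580/(2π·1.864) = 0.0476 W/m·K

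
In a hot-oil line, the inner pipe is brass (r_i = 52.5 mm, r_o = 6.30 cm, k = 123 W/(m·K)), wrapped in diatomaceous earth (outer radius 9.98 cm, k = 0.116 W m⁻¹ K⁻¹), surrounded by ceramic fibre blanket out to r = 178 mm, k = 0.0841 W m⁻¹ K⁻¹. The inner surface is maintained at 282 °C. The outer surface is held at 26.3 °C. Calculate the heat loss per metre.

Resistance network (inner→outer):
  R'_brass = ln(0.0630/0.0525)/(2πk) = 0.1823/(2π·123) = 2.359×10^-4 m·K/W
  R'_diatomaceous earth = ln(0.0998/0.0630)/(2πk) = 0.4600/(2π·0.116) = 0.6312 m·K/W
  R'_ceramic fibre blanket = ln(0.178/0.0998)/(2πk) = 0.5786/(2π·0.0841) = 1.095 m·K/W
ΣR = 2.359×10^-4 + 0.6312 + 1.095 = 1.726 m·K/W
Q' = ΔT/ΣR = (282 °C − 26.3 °C)/1.726 = 148 W/m

Q' = 148 W/m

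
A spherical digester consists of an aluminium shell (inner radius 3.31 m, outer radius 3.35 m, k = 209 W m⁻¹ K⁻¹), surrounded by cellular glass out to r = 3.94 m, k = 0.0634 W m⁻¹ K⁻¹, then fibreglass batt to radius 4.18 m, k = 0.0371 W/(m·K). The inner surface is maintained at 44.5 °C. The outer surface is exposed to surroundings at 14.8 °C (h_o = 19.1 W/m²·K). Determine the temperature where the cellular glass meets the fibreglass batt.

Series thermal resistances, inner to outer:
  R_aluminium = (1/3.31 − 1/3.35)/(4πk) = 0.003607/(4π·209) = 1.374×10^-6 K/W
  R_cellular glass = (1/3.35 − 1/3.94)/(4πk) = 0.04470/(4π·0.0634) = 0.05611 K/W
  R_fibreglass batt = (1/3.94 − 1/4.18)/(4πk) = 0.01457/(4π·0.0371) = 0.03126 K/W
  R_conv,out = 1/(4πr²h) = 1/(4π·4.18²·19.1) = 2.385×10^-4 K/W
ΣR = 1.374×10^-6 + 0.05611 + 0.03126 + 2.385×10^-4 = 0.08761 K/W
Q = ΔT/ΣR = (44.5 °C − 14.8 °C)/0.08761 = 339.0 W
From the inner boundary to the cellular glass/fibreglass batt interface, ΣR_partial = 0.05611 K/W.
T_interface = T_in − Q·ΣR_partial = 44.5 °C − (339.0)(0.05611) = 25.5 °C

T = 25.5 °C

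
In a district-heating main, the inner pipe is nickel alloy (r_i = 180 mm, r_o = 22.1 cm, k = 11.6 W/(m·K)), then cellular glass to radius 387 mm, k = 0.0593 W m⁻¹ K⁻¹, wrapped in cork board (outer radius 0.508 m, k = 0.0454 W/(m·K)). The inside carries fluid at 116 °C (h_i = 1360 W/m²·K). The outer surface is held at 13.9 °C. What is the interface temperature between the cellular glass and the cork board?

T = 53.5 °C

Treat each layer as a resistance in series:
  R'_conv,in = 1/(2πr h) = 1/(2π·0.180·1360) = 6.501×10^-4 m·K/W
  R'_nickel alloy = ln(0.221/0.180)/(2πk) = 0.2052/(2π·11.6) = 0.002815 m·K/W
  R'_cellular glass = ln(0.387/0.221)/(2πk) = 0.5603/(2π·0.0593) = 1.504 m·K/W
  R'_cork board = ln(0.508/0.387)/(2πk) = 0.2721/(2π·0.0454) = 0.9537 m·K/W
ΣR = 6.501×10^-4 + 0.002815 + 1.504 + 0.9537 = 2.461 m·K/W
Q' = ΔT/ΣR = (116 °C − 13.9 °C)/2.461 = 41.49 W/m
From the inner boundary to the cellular glass/cork board interface, ΣR_partial = 1.507 m·K/W.
T_interface = T_in − Q'·ΣR_partial = 116 °C − (41.49)(1.507) = 53.5 °C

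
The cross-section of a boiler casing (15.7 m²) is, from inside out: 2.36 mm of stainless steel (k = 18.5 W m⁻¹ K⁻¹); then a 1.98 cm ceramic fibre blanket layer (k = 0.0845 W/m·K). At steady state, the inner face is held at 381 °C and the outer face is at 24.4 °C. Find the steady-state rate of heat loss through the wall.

Resistance network (inner→outer):
  R_stainless steel = L/(kA) = 0.00236/(18.5·15.7) = 8.125×10^-6 K/W
  R_ceramic fibre blanket = L/(kA) = 0.0198/(0.0845·15.7) = 0.01492 K/W
ΣR = 8.125×10^-6 + 0.01492 = 0.01493 K/W
Q = ΔT/ΣR = (381 °C − 24.4 °C)/0.01493 = 23900 W

Q = 23.9 kW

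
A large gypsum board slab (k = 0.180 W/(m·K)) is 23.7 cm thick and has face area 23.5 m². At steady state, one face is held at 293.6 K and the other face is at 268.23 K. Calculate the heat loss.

Q = kA·ΔT/L = 0.180 × 23.5 × |293.6 K − 268.23 K| / 0.237 = 453 W

Q = 453 W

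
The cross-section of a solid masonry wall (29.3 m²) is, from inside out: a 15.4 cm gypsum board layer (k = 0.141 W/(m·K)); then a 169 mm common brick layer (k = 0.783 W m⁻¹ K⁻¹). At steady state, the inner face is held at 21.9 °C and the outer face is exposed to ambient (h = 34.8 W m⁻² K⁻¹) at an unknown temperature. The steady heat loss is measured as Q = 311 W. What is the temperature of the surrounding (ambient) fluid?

T_out = 7.71 °C

Series resistances:
  R_gypsum board = L/(kA) = 0.154/(0.141·29.3) = 0.03728 K/W
  R_common brick = L/(kA) = 0.169/(0.783·29.3) = 0.007366 K/W
  R_conv,out = 1/(hA) = 1/(34.8·29.3) = 9.807×10^-4 K/W
ΣR = 0.04562 K/W
ΔT = Q·ΣR = 311 × 0.04562 = 14.19 K
Heat flows outward, so T_out = T_in − ΔT = 21.9 − 14.19 = 7.71 °C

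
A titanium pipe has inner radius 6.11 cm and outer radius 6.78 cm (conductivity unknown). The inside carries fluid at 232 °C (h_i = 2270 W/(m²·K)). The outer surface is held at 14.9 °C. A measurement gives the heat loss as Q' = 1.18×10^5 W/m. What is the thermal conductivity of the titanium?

k = 23.9 W/m·K

ΣR = ΔT/Q' = |232 − 14.9|/1.18×10^5 = 0.001840 m·K/W
Known resistances:
  R'_conv,in = 1/(2πr h) = 1/(2π·0.0611·2270) = 0.001148 m·K/W
R_titanium = ΣR − ΣR_known = 0.001840 − 0.001148 = 6.920×10^-4 m·K/W
ln(r₂/r₁)/(2πk) = 6.920×10^-4 ⇒ k = 0.1041/(2π·6.920×10^-4) = 23.9 W/m·K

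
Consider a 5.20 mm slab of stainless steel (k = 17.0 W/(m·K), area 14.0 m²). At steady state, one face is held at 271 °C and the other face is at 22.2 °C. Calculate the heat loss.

Q = 1.14×10^7 W

Q = kA·ΔT/L = 17.0 × 14.0 × |271 °C − 22.2 °C| / 0.00520 = 1.14×10^7 W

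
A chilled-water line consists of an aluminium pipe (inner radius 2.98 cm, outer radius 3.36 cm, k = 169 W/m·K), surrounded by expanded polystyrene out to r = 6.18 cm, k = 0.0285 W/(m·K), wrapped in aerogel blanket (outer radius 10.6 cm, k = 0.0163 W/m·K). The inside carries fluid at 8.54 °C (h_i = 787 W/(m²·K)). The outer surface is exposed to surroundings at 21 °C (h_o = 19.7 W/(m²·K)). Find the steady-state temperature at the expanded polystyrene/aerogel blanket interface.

T = 13.4 °C

Treat each layer as a resistance in series:
  R'_conv,in = 1/(2πr h) = 1/(2π·0.0298·787) = 0.006786 m·K/W
  R'_aluminium = ln(0.0336/0.0298)/(2πk) = 0.1200/(2π·169) = 1.130×10^-4 m·K/W
  R'_expanded polystyrene = ln(0.0618/0.0336)/(2πk) = 0.6094/(2π·0.0285) = 3.403 m·K/W
  R'_aerogel blanket = ln(0.106/0.0618)/(2πk) = 0.5395/(2π·0.0163) = 5.268 m·K/W
  R'_conv,out = 1/(2πr h) = 1/(2π·0.106·19.7) = 0.07622 m·K/W
ΣR = 0.006786 + 1.130×10^-4 + 3.403 + 5.268 + 0.07622 = 8.754 m·K/W
Q' = ΔT/ΣR = (8.54 °C − 21 °C)/8.754 = -1.423 W/m
From the inner boundary to the expanded polystyrene/aerogel blanket interface, ΣR_partial = 3.410 m·K/W.
T_interface = T_in − Q'·ΣR_partial = 8.54 °C − (-1.423)(3.410) = 13.4 °C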